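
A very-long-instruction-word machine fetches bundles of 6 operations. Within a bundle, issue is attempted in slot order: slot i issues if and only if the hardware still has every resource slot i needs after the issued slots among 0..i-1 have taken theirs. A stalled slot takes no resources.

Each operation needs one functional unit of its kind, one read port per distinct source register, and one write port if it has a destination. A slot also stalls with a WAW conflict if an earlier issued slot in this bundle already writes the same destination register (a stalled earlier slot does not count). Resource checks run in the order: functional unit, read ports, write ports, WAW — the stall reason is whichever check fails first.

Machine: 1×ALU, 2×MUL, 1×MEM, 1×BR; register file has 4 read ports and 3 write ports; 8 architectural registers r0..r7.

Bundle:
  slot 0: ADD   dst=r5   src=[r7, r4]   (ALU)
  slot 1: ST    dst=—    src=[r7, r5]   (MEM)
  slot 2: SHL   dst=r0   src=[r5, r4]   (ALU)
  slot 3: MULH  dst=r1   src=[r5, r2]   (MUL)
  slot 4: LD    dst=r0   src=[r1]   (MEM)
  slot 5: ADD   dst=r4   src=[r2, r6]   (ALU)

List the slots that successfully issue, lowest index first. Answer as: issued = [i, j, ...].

#0 ALU src=r7,r4 dispatched  <A:0 Mu:2 Ld:1 B:1 rd:2 wr:2>
#1 MEM src=r7,r5 dispatched  <A:0 Mu:2 Ld:0 B:1 rd:0 wr:2>
#2 ALU src=r5,r4 held:FU  <A:0 Mu:2 Ld:0 B:1 rd:0 wr:2>
#3 MUL src=r5,r2 held:RD_PORT  <A:0 Mu:2 Ld:0 B:1 rd:0 wr:2>
#4 MEM src=r1 held:FU  <A:0 Mu:2 Ld:0 B:1 rd:0 wr:2>
#5 ALU src=r2,r6 held:FU  <A:0 Mu:2 Ld:0 B:1 rd:0 wr:2>

issued = [0, 1]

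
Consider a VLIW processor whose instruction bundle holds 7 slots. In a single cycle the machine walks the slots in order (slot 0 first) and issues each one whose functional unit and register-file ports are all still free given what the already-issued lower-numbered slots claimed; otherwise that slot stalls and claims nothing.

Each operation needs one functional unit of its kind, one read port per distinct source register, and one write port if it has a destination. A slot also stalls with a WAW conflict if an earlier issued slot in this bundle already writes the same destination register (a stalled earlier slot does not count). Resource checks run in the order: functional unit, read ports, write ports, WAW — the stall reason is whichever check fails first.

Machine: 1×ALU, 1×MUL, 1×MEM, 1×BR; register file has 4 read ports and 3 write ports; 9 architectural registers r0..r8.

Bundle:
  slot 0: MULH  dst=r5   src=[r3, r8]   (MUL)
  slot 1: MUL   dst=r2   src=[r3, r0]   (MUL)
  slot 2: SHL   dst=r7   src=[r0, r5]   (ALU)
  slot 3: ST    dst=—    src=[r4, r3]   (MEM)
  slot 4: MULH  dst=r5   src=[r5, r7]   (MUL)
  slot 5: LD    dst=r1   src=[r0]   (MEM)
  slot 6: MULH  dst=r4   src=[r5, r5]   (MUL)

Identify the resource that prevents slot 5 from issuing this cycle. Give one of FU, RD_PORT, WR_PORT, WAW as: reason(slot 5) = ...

#0 MUL src=r3,r8 dispatched  <A:1 Mu:0 Ld:1 B:1 rd:2 wr:2>
#1 MUL src=r3,r0 held:FU  <A:1 Mu:0 Ld:1 B:1 rd:2 wr:2>
#2 ALU src=r0,r5 dispatched  <A:0 Mu:0 Ld:1 B:1 rd:0 wr:1>
#3 MEM src=r4,r3 held:RD_PORT  <A:0 Mu:0 Ld:1 B:1 rd:0 wr:1>
#4 MUL src=r5,r7 held:FU  <A:0 Mu:0 Ld:1 B:1 rd:0 wr:1>
#5 MEM src=r0 held:RD_PORT  <A:0 Mu:0 Ld:1 B:1 rd:0 wr:1>
#6 MUL src=r5,r5 held:FU  <A:0 Mu:0 Ld:1 B:1 rd:0 wr:1>

reason(slot 5) = RD_PORT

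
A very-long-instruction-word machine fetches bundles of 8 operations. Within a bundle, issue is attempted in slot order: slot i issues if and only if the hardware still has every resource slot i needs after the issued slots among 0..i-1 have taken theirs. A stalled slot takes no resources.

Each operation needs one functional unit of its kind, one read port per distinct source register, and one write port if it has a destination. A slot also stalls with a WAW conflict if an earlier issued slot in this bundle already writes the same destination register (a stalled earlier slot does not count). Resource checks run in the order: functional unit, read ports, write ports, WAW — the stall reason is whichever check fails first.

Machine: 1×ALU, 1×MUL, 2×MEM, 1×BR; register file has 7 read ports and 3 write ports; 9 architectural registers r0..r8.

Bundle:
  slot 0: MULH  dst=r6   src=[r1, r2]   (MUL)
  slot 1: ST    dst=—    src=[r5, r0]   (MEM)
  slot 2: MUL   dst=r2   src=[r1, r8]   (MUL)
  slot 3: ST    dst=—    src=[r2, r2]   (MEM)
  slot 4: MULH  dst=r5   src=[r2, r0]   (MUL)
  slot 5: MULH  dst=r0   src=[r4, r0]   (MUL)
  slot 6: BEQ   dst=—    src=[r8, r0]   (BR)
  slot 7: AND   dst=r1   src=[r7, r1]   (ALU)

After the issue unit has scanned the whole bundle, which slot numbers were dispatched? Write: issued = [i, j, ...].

  0. MUL→r6 ⇒ go  {1A/0Mu/2Ld/1B | 5r 2w}
  1. MEM ⇒ go  {1A/0Mu/1Ld/1B | 3r 2w}
  2. MUL→r2 ⇒ no(FU)  {1A/0Mu/1Ld/1B | 3r 2w}
  3. MEM ⇒ go  {1A/0Mu/0Ld/1B | 2r 2w}
  4. MUL→r5 ⇒ no(FU)  {1A/0Mu/0Ld/1B | 2r 2w}
  5. MUL→r0 ⇒ no(FU)  {1A/0Mu/0Ld/1B | 2r 2w}
  6. BR ⇒ go  {1A/0Mu/0Ld/0B | 0r 2w}
  7. ALU→r1 ⇒ no(RD_PORT)  {1A/0Mu/0Ld/0B | 0r 2w}

issued = [0, 1, 3, 6]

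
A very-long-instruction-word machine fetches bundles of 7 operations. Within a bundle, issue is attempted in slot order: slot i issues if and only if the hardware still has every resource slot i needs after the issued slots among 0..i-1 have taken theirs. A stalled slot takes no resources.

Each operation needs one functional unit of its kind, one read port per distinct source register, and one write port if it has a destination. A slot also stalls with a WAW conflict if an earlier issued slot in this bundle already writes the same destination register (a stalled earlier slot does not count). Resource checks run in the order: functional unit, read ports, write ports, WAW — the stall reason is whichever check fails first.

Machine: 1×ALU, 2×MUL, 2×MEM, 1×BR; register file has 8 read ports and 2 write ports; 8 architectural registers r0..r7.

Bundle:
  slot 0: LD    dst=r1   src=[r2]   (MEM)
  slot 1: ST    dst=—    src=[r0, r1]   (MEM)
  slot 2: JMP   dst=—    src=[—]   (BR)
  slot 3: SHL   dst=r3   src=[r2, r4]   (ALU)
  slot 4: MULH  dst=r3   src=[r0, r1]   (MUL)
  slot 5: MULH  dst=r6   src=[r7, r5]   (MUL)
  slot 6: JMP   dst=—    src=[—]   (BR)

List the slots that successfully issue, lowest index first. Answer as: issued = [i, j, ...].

issued = [0, 1, 2, 3]

slot 0 (MEM): ISSUE — free A1,Mu2,Ld1,B1 rp7 wp1
slot 1 (MEM): ISSUE — free A1,Mu2,Ld0,B1 rp5 wp1
slot 2 (BR): ISSUE — free A1,Mu2,Ld0,B0 rp5 wp1
slot 3 (ALU): ISSUE — free A0,Mu2,Ld0,B0 rp3 wp0
slot 4 (MUL): stall WR_PORT — free A0,Mu2,Ld0,B0 rp3 wp0
slot 5 (MUL): stall WR_PORT — free A0,Mu2,Ld0,B0 rp3 wp0
slot 6 (BR): stall FU — free A0,Mu2,Ld0,B0 rp3 wp0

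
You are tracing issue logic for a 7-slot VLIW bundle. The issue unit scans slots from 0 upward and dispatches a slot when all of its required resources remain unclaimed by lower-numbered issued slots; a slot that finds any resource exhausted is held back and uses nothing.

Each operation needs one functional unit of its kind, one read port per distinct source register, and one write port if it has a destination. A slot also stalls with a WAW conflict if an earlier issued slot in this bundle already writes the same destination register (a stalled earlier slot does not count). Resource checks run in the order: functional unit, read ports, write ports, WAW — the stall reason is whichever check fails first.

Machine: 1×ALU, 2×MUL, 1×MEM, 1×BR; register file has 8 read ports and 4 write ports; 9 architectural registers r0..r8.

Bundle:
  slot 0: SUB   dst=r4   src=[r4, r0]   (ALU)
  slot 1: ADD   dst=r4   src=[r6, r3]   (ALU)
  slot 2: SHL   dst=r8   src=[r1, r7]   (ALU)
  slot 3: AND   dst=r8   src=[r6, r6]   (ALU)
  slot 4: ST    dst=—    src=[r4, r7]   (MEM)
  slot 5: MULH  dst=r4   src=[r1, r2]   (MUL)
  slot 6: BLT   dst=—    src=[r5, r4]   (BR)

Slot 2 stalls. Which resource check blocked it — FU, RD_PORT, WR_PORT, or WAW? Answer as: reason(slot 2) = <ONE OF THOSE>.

reason(slot 2) = FU

#0 ALU src=r4,r0 dispatched  <A:0 Mu:2 Ld:1 B:1 rd:6 wr:3>
#1 ALU src=r6,r3 held:FU  <A:0 Mu:2 Ld:1 B:1 rd:6 wr:3>
#2 ALU src=r1,r7 held:FU  <A:0 Mu:2 Ld:1 B:1 rd:6 wr:3>
#3 ALU src=r6,r6 held:FU  <A:0 Mu:2 Ld:1 B:1 rd:6 wr:3>
#4 MEM src=r4,r7 dispatched  <A:0 Mu:2 Ld:0 B:1 rd:4 wr:3>
#5 MUL src=r1,r2 held:WAW  <A:0 Mu:2 Ld:0 B:1 rd:4 wr:3>
#6 BR src=r5,r4 dispatched  <A:0 Mu:2 Ld:0 B:0 rd:2 wr:3>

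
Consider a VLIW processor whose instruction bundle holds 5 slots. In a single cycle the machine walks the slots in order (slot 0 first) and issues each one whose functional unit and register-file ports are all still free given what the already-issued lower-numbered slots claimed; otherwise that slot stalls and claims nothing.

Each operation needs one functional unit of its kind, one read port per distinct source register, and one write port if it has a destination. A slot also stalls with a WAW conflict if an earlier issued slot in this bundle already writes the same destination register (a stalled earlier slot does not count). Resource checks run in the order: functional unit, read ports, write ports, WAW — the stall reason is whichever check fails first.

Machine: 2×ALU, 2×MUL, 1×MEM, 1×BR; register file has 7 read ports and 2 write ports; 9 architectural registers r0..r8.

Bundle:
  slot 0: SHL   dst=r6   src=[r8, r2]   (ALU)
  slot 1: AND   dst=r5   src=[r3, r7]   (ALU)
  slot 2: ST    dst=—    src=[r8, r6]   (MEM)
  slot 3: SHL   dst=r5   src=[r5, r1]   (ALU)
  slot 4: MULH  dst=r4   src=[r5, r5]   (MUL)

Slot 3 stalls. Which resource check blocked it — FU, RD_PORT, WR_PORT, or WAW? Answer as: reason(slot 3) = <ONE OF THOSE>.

reason(slot 3) = FU

(0) want 1×ALU +2rd +1wr — yes → AL1|MU2|ME1|BR1|rd5|wr1
(1) want 1×ALU +2rd +1wr — yes → AL0|MU2|ME1|BR1|rd3|wr0
(2) want 1×MEM +2rd +0wr — yes → AL0|MU2|ME0|BR1|rd1|wr0
(3) want 1×ALU +2rd +1wr — FU → AL0|MU2|ME0|BR1|rd1|wr0
(4) want 1×MUL +1rd +1wr — WR_PORT → AL0|MU2|ME0|BR1|rd1|wr0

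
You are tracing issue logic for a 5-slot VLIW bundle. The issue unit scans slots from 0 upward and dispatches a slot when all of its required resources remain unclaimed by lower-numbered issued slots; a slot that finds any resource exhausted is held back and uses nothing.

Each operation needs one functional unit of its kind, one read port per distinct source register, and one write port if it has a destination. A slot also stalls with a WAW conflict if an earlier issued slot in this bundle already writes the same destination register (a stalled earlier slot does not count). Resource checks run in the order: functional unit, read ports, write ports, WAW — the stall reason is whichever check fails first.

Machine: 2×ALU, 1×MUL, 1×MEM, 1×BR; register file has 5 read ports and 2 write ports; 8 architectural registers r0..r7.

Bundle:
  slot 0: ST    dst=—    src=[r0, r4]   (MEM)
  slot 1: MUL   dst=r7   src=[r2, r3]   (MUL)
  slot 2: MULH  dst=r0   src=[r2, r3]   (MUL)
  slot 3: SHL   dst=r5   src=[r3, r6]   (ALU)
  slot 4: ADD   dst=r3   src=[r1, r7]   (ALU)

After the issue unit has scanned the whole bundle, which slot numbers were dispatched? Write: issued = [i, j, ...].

  0. MEM ⇒ go  {2A/1Mu/0Ld/1B | 3r 2w}
  1. MUL→r7 ⇒ go  {2A/0Mu/0Ld/1B | 1r 1w}
  2. MUL→r0 ⇒ no(FU)  {2A/0Mu/0Ld/1B | 1r 1w}
  3. ALU→r5 ⇒ no(RD_PORT)  {2A/0Mu/0Ld/1B | 1r 1w}
  4. ALU→r3 ⇒ no(RD_PORT)  {2A/0Mu/0Ld/1B | 1r 1w}

issued = [0, 1]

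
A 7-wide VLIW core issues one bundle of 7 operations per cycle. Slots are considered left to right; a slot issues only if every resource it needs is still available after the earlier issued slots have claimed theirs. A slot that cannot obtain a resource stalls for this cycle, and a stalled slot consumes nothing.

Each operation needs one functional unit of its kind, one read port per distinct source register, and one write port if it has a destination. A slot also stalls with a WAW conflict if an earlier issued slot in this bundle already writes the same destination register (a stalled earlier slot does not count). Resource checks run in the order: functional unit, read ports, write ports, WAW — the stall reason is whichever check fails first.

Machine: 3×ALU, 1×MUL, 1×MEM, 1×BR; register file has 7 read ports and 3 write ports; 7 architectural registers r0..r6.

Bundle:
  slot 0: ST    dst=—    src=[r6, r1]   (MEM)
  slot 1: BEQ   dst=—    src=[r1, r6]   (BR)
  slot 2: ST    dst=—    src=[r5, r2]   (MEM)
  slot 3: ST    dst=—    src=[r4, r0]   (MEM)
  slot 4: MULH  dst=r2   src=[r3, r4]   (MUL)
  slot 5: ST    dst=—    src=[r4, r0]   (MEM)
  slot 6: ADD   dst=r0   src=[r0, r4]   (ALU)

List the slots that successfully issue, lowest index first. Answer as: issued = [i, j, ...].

issued = [0, 1, 4]

[0] MEM needs rd=2 wr=0: ok; after: ALU=3 MUL=1 MEM=0 BR=1, R=5, W=3
[1] BR needs rd=2 wr=0: ok; after: ALU=3 MUL=1 MEM=0 BR=0, R=3, W=3
[2] MEM needs rd=2 wr=0: FU; after: ALU=3 MUL=1 MEM=0 BR=0, R=3, W=3
[3] MEM needs rd=2 wr=0: FU; after: ALU=3 MUL=1 MEM=0 BR=0, R=3, W=3
[4] MUL needs rd=2 wr=1: ok; after: ALU=3 MUL=0 MEM=0 BR=0, R=1, W=2
[5] MEM needs rd=2 wr=0: FU; after: ALU=3 MUL=0 MEM=0 BR=0, R=1, W=2
[6] ALU needs rd=2 wr=1: RD_PORT; after: ALU=3 MUL=0 MEM=0 BR=0, R=1, W=2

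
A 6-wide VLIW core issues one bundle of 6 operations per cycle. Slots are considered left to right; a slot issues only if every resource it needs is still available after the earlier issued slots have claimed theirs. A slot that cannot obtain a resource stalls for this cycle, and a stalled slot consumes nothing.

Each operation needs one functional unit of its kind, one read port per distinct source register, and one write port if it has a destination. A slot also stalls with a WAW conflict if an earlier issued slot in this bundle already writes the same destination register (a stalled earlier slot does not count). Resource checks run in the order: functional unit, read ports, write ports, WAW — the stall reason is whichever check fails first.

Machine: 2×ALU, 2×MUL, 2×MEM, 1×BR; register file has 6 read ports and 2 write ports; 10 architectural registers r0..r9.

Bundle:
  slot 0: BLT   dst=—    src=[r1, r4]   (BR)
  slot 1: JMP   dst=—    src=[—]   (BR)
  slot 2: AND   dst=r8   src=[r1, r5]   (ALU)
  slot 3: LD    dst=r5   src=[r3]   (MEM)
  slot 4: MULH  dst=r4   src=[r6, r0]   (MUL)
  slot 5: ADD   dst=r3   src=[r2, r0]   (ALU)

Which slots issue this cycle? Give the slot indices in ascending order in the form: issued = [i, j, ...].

(0) want 1×BR +2rd +0wr — yes → AL2|MU2|ME2|BR0|rd4|wr2
(1) want 1×BR +0rd +0wr — FU → AL2|MU2|ME2|BR0|rd4|wr2
(2) want 1×ALU +2rd +1wr — yes → AL1|MU2|ME2|BR0|rd2|wr1
(3) want 1×MEM +1rd +1wr — yes → AL1|MU2|ME1|BR0|rd1|wr0
(4) want 1×MUL +2rd +1wr — RD_PORT → AL1|MU2|ME1|BR0|rd1|wr0
(5) want 1×ALU +2rd +1wr — RD_PORT → AL1|MU2|ME1|BR0|rd1|wr0

issued = [0, 2, 3]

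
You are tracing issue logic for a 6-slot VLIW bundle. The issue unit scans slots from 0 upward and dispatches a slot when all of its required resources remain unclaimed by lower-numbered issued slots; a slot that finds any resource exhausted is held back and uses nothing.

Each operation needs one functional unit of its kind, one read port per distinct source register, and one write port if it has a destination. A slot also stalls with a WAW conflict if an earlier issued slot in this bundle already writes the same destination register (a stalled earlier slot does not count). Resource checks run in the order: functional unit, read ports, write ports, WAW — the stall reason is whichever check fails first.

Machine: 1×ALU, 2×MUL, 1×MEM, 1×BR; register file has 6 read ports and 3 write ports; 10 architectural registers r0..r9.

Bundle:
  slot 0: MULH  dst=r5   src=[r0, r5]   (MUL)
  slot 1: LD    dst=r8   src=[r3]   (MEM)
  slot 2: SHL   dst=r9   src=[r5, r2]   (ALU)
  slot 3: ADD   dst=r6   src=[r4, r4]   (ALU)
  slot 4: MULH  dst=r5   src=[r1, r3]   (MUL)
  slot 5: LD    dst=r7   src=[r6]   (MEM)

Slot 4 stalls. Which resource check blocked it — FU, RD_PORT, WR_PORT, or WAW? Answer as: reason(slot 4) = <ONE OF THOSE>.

reason(slot 4) = RD_PORT

slot 0 (MUL): ISSUE — free A1,Mu1,Ld1,B1 rp4 wp2
slot 1 (MEM): ISSUE — free A1,Mu1,Ld0,B1 rp3 wp1
slot 2 (ALU): ISSUE — free A0,Mu1,Ld0,B1 rp1 wp0
slot 3 (ALU): stall FU — free A0,Mu1,Ld0,B1 rp1 wp0
slot 4 (MUL): stall RD_PORT — free A0,Mu1,Ld0,B1 rp1 wp0
slot 5 (MEM): stall FU — free A0,Mu1,Ld0,B1 rp1 wp0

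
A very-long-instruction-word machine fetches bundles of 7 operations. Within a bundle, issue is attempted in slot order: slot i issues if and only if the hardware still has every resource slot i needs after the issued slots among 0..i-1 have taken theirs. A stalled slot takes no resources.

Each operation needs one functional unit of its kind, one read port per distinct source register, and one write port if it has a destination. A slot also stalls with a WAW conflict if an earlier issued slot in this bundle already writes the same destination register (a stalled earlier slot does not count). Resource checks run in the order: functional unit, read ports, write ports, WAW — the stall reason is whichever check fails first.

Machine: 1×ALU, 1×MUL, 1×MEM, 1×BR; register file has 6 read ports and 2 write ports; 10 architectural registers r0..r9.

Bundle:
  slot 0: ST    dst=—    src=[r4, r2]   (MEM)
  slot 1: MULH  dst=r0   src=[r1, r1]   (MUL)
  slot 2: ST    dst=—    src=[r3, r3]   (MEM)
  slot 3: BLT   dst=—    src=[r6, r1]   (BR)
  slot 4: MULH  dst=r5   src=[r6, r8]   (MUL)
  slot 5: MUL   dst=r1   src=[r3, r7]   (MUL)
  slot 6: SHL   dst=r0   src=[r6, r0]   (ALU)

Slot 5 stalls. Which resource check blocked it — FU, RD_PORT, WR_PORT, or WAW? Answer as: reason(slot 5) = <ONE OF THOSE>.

(0) want 1×MEM +2rd +0wr — yes → AL1|MU1|ME0|BR1|rd4|wr2
(1) want 1×MUL +1rd +1wr — yes → AL1|MU0|ME0|BR1|rd3|wr1
(2) want 1×MEM +1rd +0wr — FU → AL1|MU0|ME0|BR1|rd3|wr1
(3) want 1×BR +2rd +0wr — yes → AL1|MU0|ME0|BR0|rd1|wr1
(4) want 1×MUL +2rd +1wr — FU → AL1|MU0|ME0|BR0|rd1|wr1
(5) want 1×MUL +2rd +1wr — FU → AL1|MU0|ME0|BR0|rd1|wr1
(6) want 1×ALU +2rd +1wr — RD_PORT → AL1|MU0|ME0|BR0|rd1|wr1

reason(slot 5) = FU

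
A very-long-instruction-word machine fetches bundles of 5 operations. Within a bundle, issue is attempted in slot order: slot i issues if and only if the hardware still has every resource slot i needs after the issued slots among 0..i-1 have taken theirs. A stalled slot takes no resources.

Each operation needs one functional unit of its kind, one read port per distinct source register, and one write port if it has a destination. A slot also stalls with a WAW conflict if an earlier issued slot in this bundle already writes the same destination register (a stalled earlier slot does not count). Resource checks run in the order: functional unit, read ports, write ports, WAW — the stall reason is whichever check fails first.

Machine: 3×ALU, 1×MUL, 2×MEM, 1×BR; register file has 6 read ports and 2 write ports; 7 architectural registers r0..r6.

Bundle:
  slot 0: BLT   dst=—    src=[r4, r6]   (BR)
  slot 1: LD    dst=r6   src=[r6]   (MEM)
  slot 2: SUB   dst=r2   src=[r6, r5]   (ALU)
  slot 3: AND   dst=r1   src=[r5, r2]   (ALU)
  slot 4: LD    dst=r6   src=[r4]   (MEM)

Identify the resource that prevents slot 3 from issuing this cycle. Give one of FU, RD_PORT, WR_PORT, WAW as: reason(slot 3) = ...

reason(slot 3) = RD_PORT

(0) want 1×BR +2rd +0wr — yes → AL3|MU1|ME2|BR0|rd4|wr2
(1) want 1×MEM +1rd +1wr — yes → AL3|MU1|ME1|BR0|rd3|wr1
(2) want 1×ALU +2rd +1wr — yes → AL2|MU1|ME1|BR0|rd1|wr0
(3) want 1×ALU +2rd +1wr — RD_PORT → AL2|MU1|ME1|BR0|rd1|wr0
(4) want 1×MEM +1rd +1wr — WR_PORT → AL2|MU1|ME1|BR0|rd1|wr0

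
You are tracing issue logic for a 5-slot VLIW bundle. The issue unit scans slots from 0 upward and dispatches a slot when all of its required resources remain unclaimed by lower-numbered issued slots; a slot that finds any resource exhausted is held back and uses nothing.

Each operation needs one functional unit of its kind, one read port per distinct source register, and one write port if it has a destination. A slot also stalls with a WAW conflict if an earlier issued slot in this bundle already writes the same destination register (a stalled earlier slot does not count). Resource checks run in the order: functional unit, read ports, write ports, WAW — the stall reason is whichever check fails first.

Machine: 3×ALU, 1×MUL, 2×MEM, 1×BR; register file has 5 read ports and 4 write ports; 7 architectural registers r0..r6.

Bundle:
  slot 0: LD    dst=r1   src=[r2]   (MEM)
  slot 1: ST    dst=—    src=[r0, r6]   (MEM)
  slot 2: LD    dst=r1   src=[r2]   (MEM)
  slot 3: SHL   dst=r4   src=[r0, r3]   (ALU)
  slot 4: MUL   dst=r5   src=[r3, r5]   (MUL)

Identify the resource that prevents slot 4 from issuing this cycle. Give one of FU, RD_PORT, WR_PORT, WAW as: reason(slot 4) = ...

  0. MEM→r1 ⇒ go  {3A/1Mu/1Ld/1B | 4r 3w}
  1. MEM ⇒ go  {3A/1Mu/0Ld/1B | 2r 3w}
  2. MEM→r1 ⇒ no(FU)  {3A/1Mu/0Ld/1B | 2r 3w}
  3. ALU→r4 ⇒ go  {2A/1Mu/0Ld/1B | 0r 2w}
  4. MUL→r5 ⇒ no(RD_PORT)  {2A/1Mu/0Ld/1B | 0r 2w}

reason(slot 4) = RD_PORT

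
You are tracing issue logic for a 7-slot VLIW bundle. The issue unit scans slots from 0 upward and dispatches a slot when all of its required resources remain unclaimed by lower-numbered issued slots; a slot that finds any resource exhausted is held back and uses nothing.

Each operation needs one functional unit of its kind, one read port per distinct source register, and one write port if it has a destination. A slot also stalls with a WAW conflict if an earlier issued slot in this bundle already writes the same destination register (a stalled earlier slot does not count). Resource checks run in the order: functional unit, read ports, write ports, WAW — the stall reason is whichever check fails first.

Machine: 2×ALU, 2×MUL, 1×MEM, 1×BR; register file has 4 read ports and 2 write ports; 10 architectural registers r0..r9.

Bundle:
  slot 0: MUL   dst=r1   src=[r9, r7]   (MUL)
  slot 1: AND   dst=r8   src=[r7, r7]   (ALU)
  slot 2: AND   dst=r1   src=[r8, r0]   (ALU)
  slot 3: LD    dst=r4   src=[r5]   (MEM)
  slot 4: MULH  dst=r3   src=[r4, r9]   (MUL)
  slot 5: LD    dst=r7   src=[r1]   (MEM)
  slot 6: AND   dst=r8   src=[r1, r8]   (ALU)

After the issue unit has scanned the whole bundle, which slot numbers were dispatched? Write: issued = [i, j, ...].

issued = [0, 1]

  0. MUL→r1 ⇒ go  {2A/1Mu/1Ld/1B | 2r 1w}
  1. ALU→r8 ⇒ go  {1A/1Mu/1Ld/1B | 1r 0w}
  2. ALU→r1 ⇒ no(RD_PORT)  {1A/1Mu/1Ld/1B | 1r 0w}
  3. MEM→r4 ⇒ no(WR_PORT)  {1A/1Mu/1Ld/1B | 1r 0w}
  4. MUL→r3 ⇒ no(RD_PORT)  {1A/1Mu/1Ld/1B | 1r 0w}
  5. MEM→r7 ⇒ no(WR_PORT)  {1A/1Mu/1Ld/1B | 1r 0w}
  6. ALU→r8 ⇒ no(RD_PORT)  {1A/1Mu/1Ld/1B | 1r 0w}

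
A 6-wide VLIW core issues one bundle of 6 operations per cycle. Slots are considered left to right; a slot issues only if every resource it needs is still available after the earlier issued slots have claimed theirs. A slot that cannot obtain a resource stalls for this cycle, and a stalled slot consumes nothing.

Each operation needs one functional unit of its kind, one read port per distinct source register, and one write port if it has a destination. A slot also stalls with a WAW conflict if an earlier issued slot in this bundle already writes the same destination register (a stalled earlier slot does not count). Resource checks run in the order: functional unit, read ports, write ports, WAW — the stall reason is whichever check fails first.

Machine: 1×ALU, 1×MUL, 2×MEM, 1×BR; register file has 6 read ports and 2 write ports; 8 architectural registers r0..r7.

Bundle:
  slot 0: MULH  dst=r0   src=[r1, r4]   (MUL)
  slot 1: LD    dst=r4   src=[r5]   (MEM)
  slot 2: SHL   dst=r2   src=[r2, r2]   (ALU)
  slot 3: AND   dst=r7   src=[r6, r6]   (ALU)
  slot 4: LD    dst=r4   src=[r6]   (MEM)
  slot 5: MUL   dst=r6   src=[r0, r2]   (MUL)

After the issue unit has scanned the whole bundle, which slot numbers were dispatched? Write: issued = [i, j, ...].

[0] MUL needs rd=2 wr=1: ok; after: ALU=1 MUL=0 MEM=2 BR=1, R=4, W=1
[1] MEM needs rd=1 wr=1: ok; after: ALU=1 MUL=0 MEM=1 BR=1, R=3, W=0
[2] ALU needs rd=1 wr=1: WR_PORT; after: ALU=1 MUL=0 MEM=1 BR=1, R=3, W=0
[3] ALU needs rd=1 wr=1: WR_PORT; after: ALU=1 MUL=0 MEM=1 BR=1, R=3, W=0
[4] MEM needs rd=1 wr=1: WR_PORT; after: ALU=1 MUL=0 MEM=1 BR=1, R=3, W=0
[5] MUL needs rd=2 wr=1: FU; after: ALU=1 MUL=0 MEM=1 BR=1, R=3, W=0

issued = [0, 1]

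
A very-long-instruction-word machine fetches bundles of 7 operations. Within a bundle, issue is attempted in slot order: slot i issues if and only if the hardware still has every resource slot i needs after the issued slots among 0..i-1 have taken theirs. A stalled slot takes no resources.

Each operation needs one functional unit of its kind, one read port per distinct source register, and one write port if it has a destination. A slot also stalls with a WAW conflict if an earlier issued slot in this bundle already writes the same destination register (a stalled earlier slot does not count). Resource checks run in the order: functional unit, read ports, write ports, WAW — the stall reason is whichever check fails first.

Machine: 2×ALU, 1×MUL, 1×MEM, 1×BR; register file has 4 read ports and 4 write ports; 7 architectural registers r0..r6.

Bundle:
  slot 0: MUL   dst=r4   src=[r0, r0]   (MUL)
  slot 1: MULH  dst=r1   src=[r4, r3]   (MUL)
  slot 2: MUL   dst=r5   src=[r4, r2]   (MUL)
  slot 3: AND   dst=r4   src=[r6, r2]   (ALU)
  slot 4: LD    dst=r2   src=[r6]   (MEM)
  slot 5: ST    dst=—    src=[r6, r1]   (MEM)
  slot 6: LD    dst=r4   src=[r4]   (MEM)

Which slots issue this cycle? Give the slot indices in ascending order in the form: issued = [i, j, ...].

[0] MUL needs rd=1 wr=1: ok; after: ALU=2 MUL=0 MEM=1 BR=1, R=3, W=3
[1] MUL needs rd=2 wr=1: FU; after: ALU=2 MUL=0 MEM=1 BR=1, R=3, W=3
[2] MUL needs rd=2 wr=1: FU; after: ALU=2 MUL=0 MEM=1 BR=1, R=3, W=3
[3] ALU needs rd=2 wr=1: WAW; after: ALU=2 MUL=0 MEM=1 BR=1, R=3, W=3
[4] MEM needs rd=1 wr=1: ok; after: ALU=2 MUL=0 MEM=0 BR=1, R=2, W=2
[5] MEM needs rd=2 wr=0: FU; after: ALU=2 MUL=0 MEM=0 BR=1, R=2, W=2
[6] MEM needs rd=1 wr=1: FU; after: ALU=2 MUL=0 MEM=0 BR=1, R=2, W=2

issued = [0, 4]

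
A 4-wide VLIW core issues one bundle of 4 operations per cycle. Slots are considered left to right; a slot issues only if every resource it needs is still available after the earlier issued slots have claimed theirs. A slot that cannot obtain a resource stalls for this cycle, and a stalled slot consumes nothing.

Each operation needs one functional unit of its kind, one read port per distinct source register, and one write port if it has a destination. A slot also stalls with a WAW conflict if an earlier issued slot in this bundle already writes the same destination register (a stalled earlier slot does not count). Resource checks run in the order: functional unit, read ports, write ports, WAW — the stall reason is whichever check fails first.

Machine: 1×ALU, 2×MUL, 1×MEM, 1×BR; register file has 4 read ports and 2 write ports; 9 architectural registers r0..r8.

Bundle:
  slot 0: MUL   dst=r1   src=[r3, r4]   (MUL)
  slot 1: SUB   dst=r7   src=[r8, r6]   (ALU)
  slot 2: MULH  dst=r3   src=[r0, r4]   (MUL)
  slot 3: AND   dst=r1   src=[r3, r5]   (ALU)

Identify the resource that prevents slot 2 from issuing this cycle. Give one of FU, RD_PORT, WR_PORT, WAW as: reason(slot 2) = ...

[0] MUL needs rd=2 wr=1: ok; after: ALU=1 MUL=1 MEM=1 BR=1, R=2, W=1
[1] ALU needs rd=2 wr=1: ok; after: ALU=0 MUL=1 MEM=1 BR=1, R=0, W=0
[2] MUL needs rd=2 wr=1: RD_PORT; after: ALU=0 MUL=1 MEM=1 BR=1, R=0, W=0
[3] ALU needs rd=2 wr=1: FU; after: ALU=0 MUL=1 MEM=1 BR=1, R=0, W=0

reason(slot 2) = RD_PORT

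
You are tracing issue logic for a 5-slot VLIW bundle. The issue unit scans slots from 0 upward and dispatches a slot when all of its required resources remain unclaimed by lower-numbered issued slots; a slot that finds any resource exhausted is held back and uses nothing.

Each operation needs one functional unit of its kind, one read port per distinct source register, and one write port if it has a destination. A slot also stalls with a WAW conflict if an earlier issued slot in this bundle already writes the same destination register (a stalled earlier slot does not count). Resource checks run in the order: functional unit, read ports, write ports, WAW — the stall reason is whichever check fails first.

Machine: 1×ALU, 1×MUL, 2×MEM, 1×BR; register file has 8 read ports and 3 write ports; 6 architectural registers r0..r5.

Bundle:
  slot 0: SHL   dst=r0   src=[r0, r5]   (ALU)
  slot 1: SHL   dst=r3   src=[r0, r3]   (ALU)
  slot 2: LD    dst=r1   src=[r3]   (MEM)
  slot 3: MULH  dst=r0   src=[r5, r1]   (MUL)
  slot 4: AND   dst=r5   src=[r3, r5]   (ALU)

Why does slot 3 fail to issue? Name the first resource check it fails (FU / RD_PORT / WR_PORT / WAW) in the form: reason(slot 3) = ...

  0. ALU→r0 ⇒ go  {0A/1Mu/2Ld/1B | 6r 2w}
  1. ALU→r3 ⇒ no(FU)  {0A/1Mu/2Ld/1B | 6r 2w}
  2. MEM→r1 ⇒ go  {0A/1Mu/1Ld/1B | 5r 1w}
  3. MUL→r0 ⇒ no(WAW)  {0A/1Mu/1Ld/1B | 5r 1w}
  4. ALU→r5 ⇒ no(FU)  {0A/1Mu/1Ld/1B | 5r 1w}

reason(slot 3) = WAW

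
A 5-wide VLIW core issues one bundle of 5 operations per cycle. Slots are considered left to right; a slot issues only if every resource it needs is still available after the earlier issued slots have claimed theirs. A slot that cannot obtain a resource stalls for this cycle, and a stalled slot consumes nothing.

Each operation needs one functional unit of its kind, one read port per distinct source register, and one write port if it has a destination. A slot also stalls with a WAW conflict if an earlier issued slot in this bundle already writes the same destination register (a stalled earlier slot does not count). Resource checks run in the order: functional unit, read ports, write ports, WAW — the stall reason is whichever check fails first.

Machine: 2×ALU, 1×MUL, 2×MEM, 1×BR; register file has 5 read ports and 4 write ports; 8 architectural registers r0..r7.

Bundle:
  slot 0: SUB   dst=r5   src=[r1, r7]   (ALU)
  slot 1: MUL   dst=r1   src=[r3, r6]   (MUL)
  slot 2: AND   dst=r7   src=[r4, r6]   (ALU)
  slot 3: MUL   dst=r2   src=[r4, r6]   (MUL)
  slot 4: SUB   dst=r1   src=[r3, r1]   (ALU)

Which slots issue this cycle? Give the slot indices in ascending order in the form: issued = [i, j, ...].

issued = [0, 1]

[0] ALU needs rd=2 wr=1: ok; after: ALU=1 MUL=1 MEM=2 BR=1, R=3, W=3
[1] MUL needs rd=2 wr=1: ok; after: ALU=1 MUL=0 MEM=2 BR=1, R=1, W=2
[2] ALU needs rd=2 wr=1: RD_PORT; after: ALU=1 MUL=0 MEM=2 BR=1, R=1, W=2
[3] MUL needs rd=2 wr=1: FU; after: ALU=1 MUL=0 MEM=2 BR=1, R=1, W=2
[4] ALU needs rd=2 wr=1: RD_PORT; after: ALU=1 MUL=0 MEM=2 BR=1, R=1, W=2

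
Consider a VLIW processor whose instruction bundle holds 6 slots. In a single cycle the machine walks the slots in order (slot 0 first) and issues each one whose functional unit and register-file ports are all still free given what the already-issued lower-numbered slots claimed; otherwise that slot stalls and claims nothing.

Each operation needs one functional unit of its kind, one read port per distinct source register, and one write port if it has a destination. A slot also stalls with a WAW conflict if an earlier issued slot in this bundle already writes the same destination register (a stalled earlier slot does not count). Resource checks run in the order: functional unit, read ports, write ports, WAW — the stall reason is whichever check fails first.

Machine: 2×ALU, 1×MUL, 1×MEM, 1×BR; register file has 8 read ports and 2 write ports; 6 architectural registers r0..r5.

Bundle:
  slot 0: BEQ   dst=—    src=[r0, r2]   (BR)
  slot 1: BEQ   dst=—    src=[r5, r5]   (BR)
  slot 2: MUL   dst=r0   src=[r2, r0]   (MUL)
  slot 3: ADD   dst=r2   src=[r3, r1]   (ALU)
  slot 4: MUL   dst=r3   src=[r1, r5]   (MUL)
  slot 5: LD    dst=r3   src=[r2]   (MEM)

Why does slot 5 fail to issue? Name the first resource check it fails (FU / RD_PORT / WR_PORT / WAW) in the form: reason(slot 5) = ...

slot 0 (BR): ISSUE — free A2,Mu1,Ld1,B0 rp6 wp2
slot 1 (BR): stall FU — free A2,Mu1,Ld1,B0 rp6 wp2
slot 2 (MUL): ISSUE — free A2,Mu0,Ld1,B0 rp4 wp1
slot 3 (ALU): ISSUE — free A1,Mu0,Ld1,B0 rp2 wp0
slot 4 (MUL): stall FU — free A1,Mu0,Ld1,B0 rp2 wp0
slot 5 (MEM): stall WR_PORT — free A1,Mu0,Ld1,B0 rp2 wp0

reason(slot 5) = WR_PORT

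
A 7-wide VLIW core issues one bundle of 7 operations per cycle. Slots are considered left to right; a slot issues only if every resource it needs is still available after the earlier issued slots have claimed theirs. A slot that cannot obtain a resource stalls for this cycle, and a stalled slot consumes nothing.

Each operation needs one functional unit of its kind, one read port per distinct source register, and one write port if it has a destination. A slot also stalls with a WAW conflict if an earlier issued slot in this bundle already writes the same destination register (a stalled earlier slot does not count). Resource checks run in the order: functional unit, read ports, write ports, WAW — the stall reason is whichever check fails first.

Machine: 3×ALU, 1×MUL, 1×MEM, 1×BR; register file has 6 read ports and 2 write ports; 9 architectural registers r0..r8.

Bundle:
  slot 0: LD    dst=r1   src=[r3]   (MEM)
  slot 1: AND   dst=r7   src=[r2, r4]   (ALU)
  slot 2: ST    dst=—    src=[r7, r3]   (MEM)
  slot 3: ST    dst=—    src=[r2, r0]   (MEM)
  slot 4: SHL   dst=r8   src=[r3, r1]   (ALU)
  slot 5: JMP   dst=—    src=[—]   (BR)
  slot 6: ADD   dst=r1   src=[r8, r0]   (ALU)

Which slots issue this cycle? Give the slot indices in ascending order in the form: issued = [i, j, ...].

issued = [0, 1, 5]

[0] MEM needs rd=1 wr=1: ok; after: ALU=3 MUL=1 MEM=0 BR=1, R=5, W=1
[1] ALU needs rd=2 wr=1: ok; after: ALU=2 MUL=1 MEM=0 BR=1, R=3, W=0
[2] MEM needs rd=2 wr=0: FU; after: ALU=2 MUL=1 MEM=0 BR=1, R=3, W=0
[3] MEM needs rd=2 wr=0: FU; after: ALU=2 MUL=1 MEM=0 BR=1, R=3, W=0
[4] ALU needs rd=2 wr=1: WR_PORT; after: ALU=2 MUL=1 MEM=0 BR=1, R=3, W=0
[5] BR needs rd=0 wr=0: ok; after: ALU=2 MUL=1 MEM=0 BR=0, R=3, W=0
[6] ALU needs rd=2 wr=1: WR_PORT; after: ALU=2 MUL=1 MEM=0 BR=0, R=3, W=0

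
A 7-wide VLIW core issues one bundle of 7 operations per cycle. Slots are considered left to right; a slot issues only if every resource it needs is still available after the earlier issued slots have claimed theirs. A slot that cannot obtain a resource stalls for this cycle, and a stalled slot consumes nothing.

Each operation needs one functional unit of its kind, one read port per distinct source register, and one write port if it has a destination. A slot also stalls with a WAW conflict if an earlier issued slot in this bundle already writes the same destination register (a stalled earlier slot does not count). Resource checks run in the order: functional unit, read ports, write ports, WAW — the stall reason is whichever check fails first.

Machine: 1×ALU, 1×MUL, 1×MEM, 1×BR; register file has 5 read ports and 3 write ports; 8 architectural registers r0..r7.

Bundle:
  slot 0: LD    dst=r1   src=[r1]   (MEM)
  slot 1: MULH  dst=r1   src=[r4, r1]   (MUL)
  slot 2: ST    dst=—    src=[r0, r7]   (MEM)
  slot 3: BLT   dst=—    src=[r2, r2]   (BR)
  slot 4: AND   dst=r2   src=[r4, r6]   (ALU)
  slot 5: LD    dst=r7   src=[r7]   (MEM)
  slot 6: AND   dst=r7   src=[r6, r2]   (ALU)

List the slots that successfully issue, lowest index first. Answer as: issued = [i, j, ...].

issued = [0, 3, 4]

(0) want 1×MEM +1rd +1wr — yes → AL1|MU1|ME0|BR1|rd4|wr2
(1) want 1×MUL +2rd +1wr — WAW → AL1|MU1|ME0|BR1|rd4|wr2
(2) want 1×MEM +2rd +0wr — FU → AL1|MU1|ME0|BR1|rd4|wr2
(3) want 1×BR +1rd +0wr — yes → AL1|MU1|ME0|BR0|rd3|wr2
(4) want 1×ALU +2rd +1wr — yes → AL0|MU1|ME0|BR0|rd1|wr1
(5) want 1×MEM +1rd +1wr — FU → AL0|MU1|ME0|BR0|rd1|wr1
(6) want 1×ALU +2rd +1wr — FU → AL0|MU1|ME0|BR0|rd1|wr1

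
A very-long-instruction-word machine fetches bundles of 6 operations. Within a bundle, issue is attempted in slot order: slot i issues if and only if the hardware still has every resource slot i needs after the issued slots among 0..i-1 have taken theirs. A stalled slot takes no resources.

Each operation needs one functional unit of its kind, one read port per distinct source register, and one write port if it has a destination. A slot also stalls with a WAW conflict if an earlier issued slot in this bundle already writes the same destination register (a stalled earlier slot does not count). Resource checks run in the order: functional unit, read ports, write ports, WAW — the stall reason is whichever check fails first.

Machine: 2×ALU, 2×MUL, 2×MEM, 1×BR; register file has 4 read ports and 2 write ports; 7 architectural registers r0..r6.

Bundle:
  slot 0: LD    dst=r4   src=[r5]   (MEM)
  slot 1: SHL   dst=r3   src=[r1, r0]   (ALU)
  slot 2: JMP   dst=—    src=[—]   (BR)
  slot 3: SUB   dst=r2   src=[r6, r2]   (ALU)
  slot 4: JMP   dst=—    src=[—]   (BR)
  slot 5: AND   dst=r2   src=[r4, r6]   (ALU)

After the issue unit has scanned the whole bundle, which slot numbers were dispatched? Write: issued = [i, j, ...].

issued = [0, 1, 2]

  0. MEM→r4 ⇒ go  {2A/2Mu/1Ld/1B | 3r 1w}
  1. ALU→r3 ⇒ go  {1A/2Mu/1Ld/1B | 1r 0w}
  2. BR ⇒ go  {1A/2Mu/1Ld/0B | 1r 0w}
  3. ALU→r2 ⇒ no(RD_PORT)  {1A/2Mu/1Ld/0B | 1r 0w}
  4. BR ⇒ no(FU)  {1A/2Mu/1Ld/0B | 1r 0w}
  5. ALU→r2 ⇒ no(RD_PORT)  {1A/2Mu/1Ld/0B | 1r 0w}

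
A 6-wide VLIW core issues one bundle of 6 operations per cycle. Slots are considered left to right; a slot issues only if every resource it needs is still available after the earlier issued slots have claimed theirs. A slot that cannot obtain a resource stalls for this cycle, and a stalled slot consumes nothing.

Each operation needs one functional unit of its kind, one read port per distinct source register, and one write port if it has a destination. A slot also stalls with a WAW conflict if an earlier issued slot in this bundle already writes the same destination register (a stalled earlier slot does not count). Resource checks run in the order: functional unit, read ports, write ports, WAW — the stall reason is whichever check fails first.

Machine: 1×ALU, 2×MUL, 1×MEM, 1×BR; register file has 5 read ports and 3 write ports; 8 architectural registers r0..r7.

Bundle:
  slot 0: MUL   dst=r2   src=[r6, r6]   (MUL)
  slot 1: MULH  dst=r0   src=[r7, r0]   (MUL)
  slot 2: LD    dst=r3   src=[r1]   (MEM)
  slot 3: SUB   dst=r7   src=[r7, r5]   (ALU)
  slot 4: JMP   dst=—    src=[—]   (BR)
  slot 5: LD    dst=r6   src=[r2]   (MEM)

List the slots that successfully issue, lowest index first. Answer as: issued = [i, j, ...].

issued = [0, 1, 2, 4]

#0 MUL src=r6,r6 dispatched  <A:1 Mu:1 Ld:1 B:1 rd:4 wr:2>
#1 MUL src=r7,r0 dispatched  <A:1 Mu:0 Ld:1 B:1 rd:2 wr:1>
#2 MEM src=r1 dispatched  <A:1 Mu:0 Ld:0 B:1 rd:1 wr:0>
#3 ALU src=r7,r5 held:RD_PORT  <A:1 Mu:0 Ld:0 B:1 rd:1 wr:0>
#4 BR src=- dispatched  <A:1 Mu:0 Ld:0 B:0 rd:1 wr:0>
#5 MEM src=r2 held:FU  <A:1 Mu:0 Ld:0 B:0 rd:1 wr:0>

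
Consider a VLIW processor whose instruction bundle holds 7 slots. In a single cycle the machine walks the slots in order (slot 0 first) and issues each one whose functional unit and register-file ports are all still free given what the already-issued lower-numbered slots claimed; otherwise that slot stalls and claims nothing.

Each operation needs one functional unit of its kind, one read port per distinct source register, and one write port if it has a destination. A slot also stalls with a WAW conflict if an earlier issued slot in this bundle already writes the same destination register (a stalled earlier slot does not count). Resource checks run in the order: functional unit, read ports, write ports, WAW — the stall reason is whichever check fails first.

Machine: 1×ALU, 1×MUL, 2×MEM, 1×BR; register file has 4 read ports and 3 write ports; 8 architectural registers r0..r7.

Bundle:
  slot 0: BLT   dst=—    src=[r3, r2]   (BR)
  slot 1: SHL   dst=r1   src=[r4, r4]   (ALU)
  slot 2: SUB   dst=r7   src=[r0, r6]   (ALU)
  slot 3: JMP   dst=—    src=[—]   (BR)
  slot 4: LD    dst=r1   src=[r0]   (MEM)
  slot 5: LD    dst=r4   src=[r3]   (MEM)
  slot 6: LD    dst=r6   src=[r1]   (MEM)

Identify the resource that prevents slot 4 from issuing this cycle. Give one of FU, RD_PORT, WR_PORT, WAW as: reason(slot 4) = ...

#0 BR src=r3,r2 dispatched  <A:1 Mu:1 Ld:2 B:0 rd:2 wr:3>
#1 ALU src=r4,r4 dispatched  <A:0 Mu:1 Ld:2 B:0 rd:1 wr:2>
#2 ALU src=r0,r6 held:FU  <A:0 Mu:1 Ld:2 B:0 rd:1 wr:2>
#3 BR src=- held:FU  <A:0 Mu:1 Ld:2 B:0 rd:1 wr:2>
#4 MEM src=r0 held:WAW  <A:0 Mu:1 Ld:2 B:0 rd:1 wr:2>
#5 MEM src=r3 dispatched  <A:0 Mu:1 Ld:1 B:0 rd:0 wr:1>
#6 MEM src=r1 held:RD_PORT  <A:0 Mu:1 Ld:1 B:0 rd:0 wr:1>

reason(slot 4) = WAW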